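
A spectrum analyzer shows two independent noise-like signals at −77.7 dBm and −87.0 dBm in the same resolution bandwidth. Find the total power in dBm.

Convert to linear, add, convert back:
P₁ = 1.70×10⁻¹¹ W, P₂ = 2.00×10⁻¹² W
P_tot = 1.90×10⁻¹¹ W → 10 log₁₀(P_tot / 10⁻³) = −77.2 dBm

−77.2 dBm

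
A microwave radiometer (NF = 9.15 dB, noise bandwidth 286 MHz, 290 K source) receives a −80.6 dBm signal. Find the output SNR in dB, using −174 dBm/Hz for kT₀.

−0.3 dB

Noise floor: N = −174 + 10 log₁₀(B) + NF
10 log₁₀(2.86×10⁸) = 84.56 dB
N = −174 + 84.56 + 9.15 = −80.29 dBm
SNR = P_sig − N = −80.6 − (−80.29) = −0.31 dB → −0.3 dB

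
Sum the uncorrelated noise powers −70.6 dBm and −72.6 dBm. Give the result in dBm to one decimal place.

−68.5 dBm

Convert to linear, add, convert back:
P₁ = 8.71×10⁻¹¹ W, P₂ = 5.50×10⁻¹¹ W
P_tot = 1.42×10⁻¹⁰ W → 10 log₁₀(P_tot / 10⁻³) = −68.5 dBm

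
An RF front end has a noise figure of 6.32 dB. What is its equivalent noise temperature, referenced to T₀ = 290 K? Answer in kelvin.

953 K

F = 10^(6.32/10) = 4.28549
T_e = (F − 1)·T₀ = (4.28549 − 1) × 290 = 953 K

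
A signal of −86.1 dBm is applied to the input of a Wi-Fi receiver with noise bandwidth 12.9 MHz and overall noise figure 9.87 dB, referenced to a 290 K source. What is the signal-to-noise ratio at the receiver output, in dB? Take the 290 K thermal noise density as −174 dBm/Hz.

Noise floor: N = −174 + 10 log₁₀(B) + NF
10 log₁₀(1.29×10⁷) = 71.11 dB
N = −174 + 71.11 + 9.87 = −93.02 dBm
SNR = P_sig − N = −86.1 − (−93.02) = 6.92 dB → 6.9 dB

6.9 dB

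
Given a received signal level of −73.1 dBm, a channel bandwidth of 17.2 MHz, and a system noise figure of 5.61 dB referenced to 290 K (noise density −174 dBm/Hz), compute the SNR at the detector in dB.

22.9 dB

Noise floor: N = −174 + 10 log₁₀(B) + NF
10 log₁₀(1.72×10⁷) = 72.36 dB
N = −174 + 72.36 + 5.61 = −96.03 dBm
SNR = P_sig − N = −73.1 − (−96.03) = 22.93 dB → 22.9 dB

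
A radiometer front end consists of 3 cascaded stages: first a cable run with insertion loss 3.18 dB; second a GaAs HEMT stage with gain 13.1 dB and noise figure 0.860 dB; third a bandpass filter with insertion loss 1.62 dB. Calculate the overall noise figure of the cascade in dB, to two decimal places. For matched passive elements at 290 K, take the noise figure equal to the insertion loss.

Convert to linear (a loss of L dB is a gain of −L dB): F_i = 10^(NF_i/10), G_i = 10^(G_i,dB/10)
  Stage 1: F_1 = 10^(3.18/10) = 2.080, G_1 = 10^(−3.18/10) = 0.4808
  Stage 2: F_2 = 10^(0.860/10) = 1.219, G_2 = 10^(13.1/10) = 20.42
  Stage 3: F_3 = 10^(1.62/10) = 1.452, G_3 = 10^(−1.62/10) = 0.6887
Friis cascade:
  F = 2.080 + (1.219 − 1)/0.4808 + (1.452 − 1)/9.817 = 2.581
NF = 10 log₁₀(2.581) = 4.12 dB

4.12 dB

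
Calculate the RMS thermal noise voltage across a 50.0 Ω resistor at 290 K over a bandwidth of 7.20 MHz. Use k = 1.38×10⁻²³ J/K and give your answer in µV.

2.40 µV

V_n = √(4kTRB)
4kTRB = 4 × 1.38×10⁻²³ × 290 × 5.00×10¹ × 7.20×10⁶ = 5.76×10⁻¹² V²
V_n = √(5.76×10⁻¹²) = 2.40×10⁻⁶ V = 2.40 µV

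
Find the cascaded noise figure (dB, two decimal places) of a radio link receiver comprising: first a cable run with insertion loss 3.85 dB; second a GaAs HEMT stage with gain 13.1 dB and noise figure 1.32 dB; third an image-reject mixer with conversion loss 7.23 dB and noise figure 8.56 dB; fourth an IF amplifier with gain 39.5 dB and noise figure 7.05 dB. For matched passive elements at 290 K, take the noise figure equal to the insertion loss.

8.18 dB

Convert to linear (a loss of L dB is a gain of −L dB): F_i = 10^(NF_i/10), G_i = 10^(G_i,dB/10)
  Stage 1: F_1 = 10^(3.85/10) = 2.427, G_1 = 10^(−3.85/10) = 0.4121
  Stage 2: F_2 = 10^(1.32/10) = 1.355, G_2 = 10^(13.1/10) = 20.42
  Stage 3: F_3 = 10^(8.56/10) = 7.178, G_3 = 10^(−7.23/10) = 0.1892
  Stage 4: F_4 = 10^(7.05/10) = 5.070, G_4 = 10^(39.5/10) = 8913
Friis cascade:
  F = 2.427 + (1.355 − 1)/0.4121 + (7.178 − 1)/8.414 + (5.070 − 1)/1.592 = 6.579
NF = 10 log₁₀(6.579) = 8.18 dB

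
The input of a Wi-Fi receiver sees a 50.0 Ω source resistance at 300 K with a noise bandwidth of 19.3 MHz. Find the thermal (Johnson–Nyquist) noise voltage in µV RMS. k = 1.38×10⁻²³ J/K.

4.00 µV

V_n = √(4kTRB)
4kTRB = 4 × 1.38×10⁻²³ × 300 × 5.00×10¹ × 1.93×10⁷ = 1.60×10⁻¹¹ V²
V_n = √(1.60×10⁻¹¹) = 4.00×10⁻⁶ V = 4.00 µV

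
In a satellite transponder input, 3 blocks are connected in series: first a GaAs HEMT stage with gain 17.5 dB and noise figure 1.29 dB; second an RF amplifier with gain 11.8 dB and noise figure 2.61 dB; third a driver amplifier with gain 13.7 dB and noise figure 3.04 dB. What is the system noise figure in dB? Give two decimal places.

1.34 dB

Convert to linear (a loss of L dB is a gain of −L dB): F_i = 10^(NF_i/10), G_i = 10^(G_i,dB/10)
  Stage 1: F_1 = 10^(1.29/10) = 1.346, G_1 = 10^(17.5/10) = 56.23
  Stage 2: F_2 = 10^(2.61/10) = 1.824, G_2 = 10^(11.8/10) = 15.14
  Stage 3: F_3 = 10^(3.04/10) = 2.014, G_3 = 10^(13.7/10) = 23.44
Friis cascade:
  F = 1.346 + (1.824 − 1)/56.23 + (2.014 − 1)/851.1 = 1.362
NF = 10 log₁₀(1.362) = 1.34 dB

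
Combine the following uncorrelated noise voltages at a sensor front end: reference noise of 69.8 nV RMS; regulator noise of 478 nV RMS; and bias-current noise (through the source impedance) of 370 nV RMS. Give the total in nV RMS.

608 nV

Uncorrelated sources add in power (mean-square): V_tot = √(ΣV_i²)
V_tot = √[(6.98×10⁻⁸)² + (4.78×10⁻⁷)² + (3.70×10⁻⁷)²] = 6.08×10⁻⁷ V = 608 nV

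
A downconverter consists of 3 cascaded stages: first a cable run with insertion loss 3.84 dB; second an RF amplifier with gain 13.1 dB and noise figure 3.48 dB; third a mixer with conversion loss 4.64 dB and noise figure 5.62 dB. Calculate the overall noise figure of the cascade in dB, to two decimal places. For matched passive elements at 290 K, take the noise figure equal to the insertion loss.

7.57 dB

Convert to linear (a loss of L dB is a gain of −L dB): F_i = 10^(NF_i/10), G_i = 10^(G_i,dB/10)
  Stage 1: F_1 = 10^(3.84/10) = 2.421, G_1 = 10^(−3.84/10) = 0.4130
  Stage 2: F_2 = 10^(3.48/10) = 2.228, G_2 = 10^(13.1/10) = 20.42
  Stage 3: F_3 = 10^(5.62/10) = 3.648, G_3 = 10^(−4.64/10) = 0.3436
Friis cascade:
  F = 2.421 + (2.228 − 1)/0.4130 + (3.648 − 1)/8.433 = 5.709
NF = 10 log₁₀(5.709) = 7.57 dB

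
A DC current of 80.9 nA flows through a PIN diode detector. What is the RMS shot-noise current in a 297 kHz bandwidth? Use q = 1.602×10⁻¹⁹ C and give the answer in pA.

87.7 pA

I_n = √(2qI·B)
2qI·B = 2 × 1.602×10⁻¹⁹ × 8.09×10⁻⁸ × 2.97×10⁵ = 7.70×10⁻²¹ A²
I_n = √(7.70×10⁻²¹) = 8.77×10⁻¹¹ A = 87.7 pA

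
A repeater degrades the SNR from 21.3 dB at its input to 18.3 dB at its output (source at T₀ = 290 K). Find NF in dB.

NF (dB) = SNR_in(dB) − SNR_out(dB) when the source is at T₀
NF = 21.3 − 18.3 = 3.0 dB

3.0 dB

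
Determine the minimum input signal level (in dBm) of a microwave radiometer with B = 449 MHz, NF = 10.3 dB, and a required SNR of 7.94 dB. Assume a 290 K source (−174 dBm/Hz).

−69.2 dBm

Sensitivity = −174 + 10 log₁₀(B) + NF + SNR_min
= −174 + 86.52 + 10.3 + 7.94
= −69.24 dBm → −69.2 dBm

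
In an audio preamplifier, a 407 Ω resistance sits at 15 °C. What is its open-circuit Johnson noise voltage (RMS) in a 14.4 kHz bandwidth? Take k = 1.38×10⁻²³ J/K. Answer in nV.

305 nV

T = 15 °C + 273.15 = 288.15 K
V_n = √(4kTRB)
4kTRB = 4 × 1.38×10⁻²³ × 288.15 × 4.07×10² × 1.44×10⁴ = 9.32×10⁻¹⁴ V²
V_n = √(9.32×10⁻¹⁴) = 3.05×10⁻⁷ V = 305 nV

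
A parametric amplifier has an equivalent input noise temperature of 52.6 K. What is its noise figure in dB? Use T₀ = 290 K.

0.724 dB

F = 1 + T_e/T₀ = 1 + 52.6/290 = 1.18138
NF = 10 log₁₀(1.18138) = 0.724 dB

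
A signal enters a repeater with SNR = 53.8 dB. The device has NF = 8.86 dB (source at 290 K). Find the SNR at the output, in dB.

44.94 dB

By definition F = SNR_in/SNR_out, so in dB: SNR_out = SNR_in − NF
SNR_out = 53.8 − 8.86 = 44.94 dB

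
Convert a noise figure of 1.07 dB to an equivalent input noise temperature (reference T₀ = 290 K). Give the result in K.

81.0 K

F = 10^(1.07/10) = 1.27938
T_e = (F − 1)·T₀ = (1.27938 − 1) × 290 = 81.0 K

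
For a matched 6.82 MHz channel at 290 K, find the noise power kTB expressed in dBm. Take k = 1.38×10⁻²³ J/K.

−105.6 dBm

P_n = kTB = 1.38×10⁻²³ × 290 × 6.82×10⁶ = 2.73×10⁻¹⁴ W
In dBm: 10 log₁₀(2.73×10⁻¹⁴ / 10⁻³) = −105.6 dBm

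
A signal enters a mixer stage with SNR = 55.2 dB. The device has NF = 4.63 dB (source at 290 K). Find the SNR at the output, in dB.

By definition F = SNR_in/SNR_out, so in dB: SNR_out = SNR_in − NF
SNR_out = 55.2 − 4.63 = 50.57 dB

50.57 dB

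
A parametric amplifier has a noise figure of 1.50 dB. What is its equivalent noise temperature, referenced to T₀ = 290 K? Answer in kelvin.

120 K

F = 10^(1.50/10) = 1.41254
T_e = (F − 1)·T₀ = (1.41254 − 1) × 290 = 120 K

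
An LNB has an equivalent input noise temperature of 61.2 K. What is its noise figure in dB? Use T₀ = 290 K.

0.832 dB

F = 1 + T_e/T₀ = 1 + 61.2/290 = 1.21103
NF = 10 log₁₀(1.21103) = 0.832 dB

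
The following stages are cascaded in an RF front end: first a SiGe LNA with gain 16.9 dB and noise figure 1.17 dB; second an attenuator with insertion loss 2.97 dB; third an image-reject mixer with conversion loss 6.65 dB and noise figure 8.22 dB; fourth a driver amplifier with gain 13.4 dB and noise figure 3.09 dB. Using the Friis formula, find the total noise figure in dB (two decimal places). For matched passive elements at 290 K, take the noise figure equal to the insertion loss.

Convert to linear (a loss of L dB is a gain of −L dB): F_i = 10^(NF_i/10), G_i = 10^(G_i,dB/10)
  Stage 1: F_1 = 10^(1.17/10) = 1.309, G_1 = 10^(16.9/10) = 48.98
  Stage 2: F_2 = 10^(2.97/10) = 1.982, G_2 = 10^(−2.97/10) = 0.5047
  Stage 3: F_3 = 10^(8.22/10) = 6.637, G_3 = 10^(−6.65/10) = 0.2163
  Stage 4: F_4 = 10^(3.09/10) = 2.037, G_4 = 10^(13.4/10) = 21.88
Friis cascade:
  F = 1.309 + (1.982 − 1)/48.98 + (6.637 − 1)/24.72 + (2.037 − 1)/5.346 = 1.751
NF = 10 log₁₀(1.751) = 2.43 dB

2.43 dB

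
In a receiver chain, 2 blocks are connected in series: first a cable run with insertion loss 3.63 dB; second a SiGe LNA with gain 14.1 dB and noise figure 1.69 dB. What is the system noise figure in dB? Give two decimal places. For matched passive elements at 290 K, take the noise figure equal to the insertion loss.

5.32 dB

Convert to linear (a loss of L dB is a gain of −L dB): F_i = 10^(NF_i/10), G_i = 10^(G_i,dB/10)
  Stage 1: F_1 = 10^(3.63/10) = 2.307, G_1 = 10^(−3.63/10) = 0.4335
  Stage 2: F_2 = 10^(1.69/10) = 1.476, G_2 = 10^(14.1/10) = 25.70
Friis cascade:
  F = 2.307 + (1.476 − 1)/0.4335 = 3.404
NF = 10 log₁₀(3.404) = 5.32 dB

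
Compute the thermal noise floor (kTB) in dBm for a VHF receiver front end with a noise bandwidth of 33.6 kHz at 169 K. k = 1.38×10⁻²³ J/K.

−131.1 dBm

P_n = kTB = 1.38×10⁻²³ × 169 × 3.36×10⁴ = 7.84×10⁻¹⁷ W
In dBm: 10 log₁₀(7.84×10⁻¹⁷ / 10⁻³) = −131.1 dBm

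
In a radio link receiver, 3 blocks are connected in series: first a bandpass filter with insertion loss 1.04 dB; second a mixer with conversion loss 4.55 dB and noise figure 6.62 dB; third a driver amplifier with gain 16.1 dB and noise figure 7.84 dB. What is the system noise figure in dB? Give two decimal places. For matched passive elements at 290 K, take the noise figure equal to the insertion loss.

Convert to linear (a loss of L dB is a gain of −L dB): F_i = 10^(NF_i/10), G_i = 10^(G_i,dB/10)
  Stage 1: F_1 = 10^(1.04/10) = 1.271, G_1 = 10^(−1.04/10) = 0.7870
  Stage 2: F_2 = 10^(6.62/10) = 4.592, G_2 = 10^(−4.55/10) = 0.3508
  Stage 3: F_3 = 10^(7.84/10) = 6.081, G_3 = 10^(16.1/10) = 40.74
Friis cascade:
  F = 1.271 + (4.592 − 1)/0.7870 + (6.081 − 1)/0.2761 = 24.24
NF = 10 log₁₀(24.24) = 13.85 dB

13.85 dB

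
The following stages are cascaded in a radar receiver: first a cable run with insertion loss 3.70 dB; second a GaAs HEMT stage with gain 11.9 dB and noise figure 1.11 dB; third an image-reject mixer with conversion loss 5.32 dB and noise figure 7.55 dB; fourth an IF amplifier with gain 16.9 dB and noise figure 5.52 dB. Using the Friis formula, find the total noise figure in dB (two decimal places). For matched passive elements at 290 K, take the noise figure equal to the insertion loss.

Convert to linear (a loss of L dB is a gain of −L dB): F_i = 10^(NF_i/10), G_i = 10^(G_i,dB/10)
  Stage 1: F_1 = 10^(3.70/10) = 2.344, G_1 = 10^(−3.70/10) = 0.4266
  Stage 2: F_2 = 10^(1.11/10) = 1.291, G_2 = 10^(11.9/10) = 15.49
  Stage 3: F_3 = 10^(7.55/10) = 5.689, G_3 = 10^(−5.32/10) = 0.2938
  Stage 4: F_4 = 10^(5.52/10) = 3.565, G_4 = 10^(16.9/10) = 48.98
Friis cascade:
  F = 2.344 + (1.291 − 1)/0.4266 + (5.689 − 1)/6.607 + (3.565 − 1)/1.941 = 5.058
NF = 10 log₁₀(5.058) = 7.04 dB

7.04 dB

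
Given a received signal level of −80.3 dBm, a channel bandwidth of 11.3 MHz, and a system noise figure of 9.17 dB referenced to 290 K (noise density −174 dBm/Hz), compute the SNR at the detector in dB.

14.0 dB

Noise floor: N = −174 + 10 log₁₀(B) + NF
10 log₁₀(1.13×10⁷) = 70.53 dB
N = −174 + 70.53 + 9.17 = −94.30 dBm
SNR = P_sig − N = −80.3 − (−94.30) = 14.00 dB → 14.0 dB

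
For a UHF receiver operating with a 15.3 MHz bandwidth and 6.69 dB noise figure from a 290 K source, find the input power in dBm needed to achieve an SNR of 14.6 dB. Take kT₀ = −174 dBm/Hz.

−80.9 dBm

Sensitivity = −174 + 10 log₁₀(B) + NF + SNR_min
= −174 + 71.85 + 6.69 + 14.6
= −80.86 dBm → −80.9 dBm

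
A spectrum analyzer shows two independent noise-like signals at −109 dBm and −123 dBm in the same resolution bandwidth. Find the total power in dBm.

Convert to linear, add, convert back:
P₁ = 1.26×10⁻¹⁴ W, P₂ = 5.01×10⁻¹⁶ W
P_tot = 1.31×10⁻¹⁴ W → 10 log₁₀(P_tot / 10⁻³) = −108.8 dBm

−108.8 dBm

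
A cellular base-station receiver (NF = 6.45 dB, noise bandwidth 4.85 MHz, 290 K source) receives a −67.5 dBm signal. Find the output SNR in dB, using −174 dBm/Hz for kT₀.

Noise floor: N = −174 + 10 log₁₀(B) + NF
10 log₁₀(4.85×10⁶) = 66.86 dB
N = −174 + 66.86 + 6.45 = −100.69 dBm
SNR = P_sig − N = −67.5 − (−100.69) = 33.19 dB → 33.2 dB

33.2 dB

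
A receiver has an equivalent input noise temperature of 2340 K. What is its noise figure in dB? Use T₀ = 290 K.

9.58 dB

F = 1 + T_e/T₀ = 1 + 2340/290 = 9.06897
NF = 10 log₁₀(9.06897) = 9.58 dB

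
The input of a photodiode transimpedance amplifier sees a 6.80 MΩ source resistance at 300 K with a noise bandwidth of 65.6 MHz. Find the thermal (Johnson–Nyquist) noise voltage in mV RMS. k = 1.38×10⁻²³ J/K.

2.72 mV

V_n = √(4kTRB)
4kTRB = 4 × 1.38×10⁻²³ × 300 × 6.80×10⁶ × 6.56×10⁷ = 7.39×10⁻⁶ V²
V_n = √(7.39×10⁻⁶) = 2.72×10⁻³ V = 2.72 mV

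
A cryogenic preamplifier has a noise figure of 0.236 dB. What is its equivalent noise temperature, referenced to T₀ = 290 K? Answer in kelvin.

16.2 K

F = 10^(0.236/10) = 1.05584
T_e = (F − 1)·T₀ = (1.05584 − 1) × 290 = 16.2 K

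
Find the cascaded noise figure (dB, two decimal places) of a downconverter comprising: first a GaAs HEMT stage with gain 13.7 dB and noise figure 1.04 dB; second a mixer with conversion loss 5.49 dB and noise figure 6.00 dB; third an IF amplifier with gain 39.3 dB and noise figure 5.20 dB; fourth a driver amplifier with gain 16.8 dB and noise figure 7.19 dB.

2.42 dB

Convert to linear (a loss of L dB is a gain of −L dB): F_i = 10^(NF_i/10), G_i = 10^(G_i,dB/10)
  Stage 1: F_1 = 10^(1.04/10) = 1.271, G_1 = 10^(13.7/10) = 23.44
  Stage 2: F_2 = 10^(6.00/10) = 3.981, G_2 = 10^(−5.49/10) = 0.2825
  Stage 3: F_3 = 10^(5.20/10) = 3.311, G_3 = 10^(39.3/10) = 8511
  Stage 4: F_4 = 10^(7.19/10) = 5.236, G_4 = 10^(16.8/10) = 47.86
Friis cascade:
  F = 1.271 + (3.981 − 1)/23.44 + (3.311 − 1)/6.622 + (5.236 − 1)/5.636×10⁴ = 1.747
NF = 10 log₁₀(1.747) = 2.42 dB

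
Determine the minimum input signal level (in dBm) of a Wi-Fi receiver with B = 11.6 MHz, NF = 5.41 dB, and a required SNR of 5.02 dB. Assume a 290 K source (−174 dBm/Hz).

Sensitivity = −174 + 10 log₁₀(B) + NF + SNR_min
= −174 + 70.64 + 5.41 + 5.02
= −92.93 dBm → −92.9 dBm

−92.9 dBm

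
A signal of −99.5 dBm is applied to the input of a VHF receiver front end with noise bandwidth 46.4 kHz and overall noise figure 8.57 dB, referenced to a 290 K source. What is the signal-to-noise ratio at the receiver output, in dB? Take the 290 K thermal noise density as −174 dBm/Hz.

Noise floor: N = −174 + 10 log₁₀(B) + NF
10 log₁₀(4.64×10⁴) = 46.67 dB
N = −174 + 46.67 + 8.57 = −118.76 dBm
SNR = P_sig − N = −99.5 − (−118.76) = 19.26 dB → 19.3 dB

19.3 dB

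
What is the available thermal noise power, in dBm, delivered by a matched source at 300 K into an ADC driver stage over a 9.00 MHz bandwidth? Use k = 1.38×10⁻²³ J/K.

P_n = kTB = 1.38×10⁻²³ × 300 × 9.00×10⁶ = 3.73×10⁻¹⁴ W
In dBm: 10 log₁₀(3.73×10⁻¹⁴ / 10⁻³) = −104.3 dBm

−104.3 dBm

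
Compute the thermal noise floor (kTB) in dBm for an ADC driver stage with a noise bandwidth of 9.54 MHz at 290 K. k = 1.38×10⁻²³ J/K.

−104.2 dBm

P_n = kTB = 1.38×10⁻²³ × 290 × 9.54×10⁶ = 3.82×10⁻¹⁴ W
In dBm: 10 log₁₀(3.82×10⁻¹⁴ / 10⁻³) = −104.2 dBm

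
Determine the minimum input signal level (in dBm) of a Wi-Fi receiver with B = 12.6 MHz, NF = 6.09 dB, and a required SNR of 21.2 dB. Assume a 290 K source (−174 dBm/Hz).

−75.7 dBm

Sensitivity = −174 + 10 log₁₀(B) + NF + SNR_min
= −174 + 71 + 6.09 + 21.2
= −75.71 dBm → −75.7 dBm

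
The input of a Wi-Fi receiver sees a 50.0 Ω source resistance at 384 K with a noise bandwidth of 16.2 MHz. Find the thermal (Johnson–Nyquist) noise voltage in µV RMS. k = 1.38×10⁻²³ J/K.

4.14 µV

V_n = √(4kTRB)
4kTRB = 4 × 1.38×10⁻²³ × 384 × 5.00×10¹ × 1.62×10⁷ = 1.72×10⁻¹¹ V²
V_n = √(1.72×10⁻¹¹) = 4.14×10⁻⁶ V = 4.14 µV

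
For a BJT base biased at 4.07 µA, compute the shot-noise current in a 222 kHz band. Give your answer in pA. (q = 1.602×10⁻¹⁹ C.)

I_n = √(2qI·B)
2qI·B = 2 × 1.602×10⁻¹⁹ × 4.07×10⁻⁶ × 2.22×10⁵ = 2.89×10⁻¹⁹ A²
I_n = √(2.89×10⁻¹⁹) = 5.38×10⁻¹⁰ A = 538 pA

538 pA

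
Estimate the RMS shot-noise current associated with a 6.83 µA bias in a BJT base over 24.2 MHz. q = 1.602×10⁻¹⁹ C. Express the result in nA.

7.28 nA

I_n = √(2qI·B)
2qI·B = 2 × 1.602×10⁻¹⁹ × 6.83×10⁻⁶ × 2.42×10⁷ = 5.30×10⁻¹⁷ A²
I_n = √(5.30×10⁻¹⁷) = 7.28×10⁻⁹ A = 7.28 nA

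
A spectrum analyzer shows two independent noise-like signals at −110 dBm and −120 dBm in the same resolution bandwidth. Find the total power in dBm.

Convert to linear, add, convert back:
P₁ = 1.00×10⁻¹⁴ W, P₂ = 1.00×10⁻¹⁵ W
P_tot = 1.10×10⁻¹⁴ W → 10 log₁₀(P_tot / 10⁻³) = −109.6 dBm

−109.6 dBm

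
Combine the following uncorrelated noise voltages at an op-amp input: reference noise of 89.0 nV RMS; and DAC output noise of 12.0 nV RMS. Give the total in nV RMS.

Uncorrelated sources add in power (mean-square): V_tot = √(ΣV_i²)
V_tot = √[(8.90×10⁻⁸)² + (1.20×10⁻⁸)²] = 8.98×10⁻⁸ V = 89.8 nV

89.8 nV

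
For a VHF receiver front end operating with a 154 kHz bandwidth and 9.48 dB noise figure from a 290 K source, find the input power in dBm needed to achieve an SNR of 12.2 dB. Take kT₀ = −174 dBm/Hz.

−100.4 dBm

Sensitivity = −174 + 10 log₁₀(B) + NF + SNR_min
= −174 + 51.88 + 9.48 + 12.2
= −100.44 dBm → −100.4 dBm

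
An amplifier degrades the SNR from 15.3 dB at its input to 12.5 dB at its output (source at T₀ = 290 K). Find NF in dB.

NF (dB) = SNR_in(dB) − SNR_out(dB) when the source is at T₀
NF = 15.3 − 12.5 = 2.8 dB

2.8 dB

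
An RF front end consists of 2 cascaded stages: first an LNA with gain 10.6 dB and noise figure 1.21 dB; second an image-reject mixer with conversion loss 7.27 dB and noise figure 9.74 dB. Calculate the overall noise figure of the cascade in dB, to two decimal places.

3.13 dB

Convert to linear (a loss of L dB is a gain of −L dB): F_i = 10^(NF_i/10), G_i = 10^(G_i,dB/10)
  Stage 1: F_1 = 10^(1.21/10) = 1.321, G_1 = 10^(10.6/10) = 11.48
  Stage 2: F_2 = 10^(9.74/10) = 9.419, G_2 = 10^(−7.27/10) = 0.1875
Friis cascade:
  F = 1.321 + (9.419 − 1)/11.48 = 2.055
NF = 10 log₁₀(2.055) = 3.13 dB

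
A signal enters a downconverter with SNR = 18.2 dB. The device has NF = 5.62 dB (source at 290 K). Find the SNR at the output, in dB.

By definition F = SNR_in/SNR_out, so in dB: SNR_out = SNR_in − NF
SNR_out = 18.2 − 5.62 = 12.58 dB

12.58 dB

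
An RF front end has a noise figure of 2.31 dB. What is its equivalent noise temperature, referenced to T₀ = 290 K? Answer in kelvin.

204 K

F = 10^(2.31/10) = 1.70216
T_e = (F − 1)·T₀ = (1.70216 − 1) × 290 = 204 K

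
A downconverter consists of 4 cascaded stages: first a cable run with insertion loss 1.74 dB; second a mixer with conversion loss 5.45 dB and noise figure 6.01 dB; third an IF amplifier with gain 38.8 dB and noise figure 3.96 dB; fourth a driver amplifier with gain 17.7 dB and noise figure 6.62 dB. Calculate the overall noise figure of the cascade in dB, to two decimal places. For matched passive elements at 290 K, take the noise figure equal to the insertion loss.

Convert to linear (a loss of L dB is a gain of −L dB): F_i = 10^(NF_i/10), G_i = 10^(G_i,dB/10)
  Stage 1: F_1 = 10^(1.74/10) = 1.493, G_1 = 10^(−1.74/10) = 0.6699
  Stage 2: F_2 = 10^(6.01/10) = 3.990, G_2 = 10^(−5.45/10) = 0.2851
  Stage 3: F_3 = 10^(3.96/10) = 2.489, G_3 = 10^(38.8/10) = 7586
  Stage 4: F_4 = 10^(6.62/10) = 4.592, G_4 = 10^(17.7/10) = 58.88
Friis cascade:
  F = 1.493 + (3.990 − 1)/0.6699 + (2.489 − 1)/0.1910 + (4.592 − 1)/1449 = 13.75
NF = 10 log₁₀(13.75) = 11.38 dB

11.38 dB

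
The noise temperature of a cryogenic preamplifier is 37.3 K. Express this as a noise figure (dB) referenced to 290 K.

0.525 dB

F = 1 + T_e/T₀ = 1 + 37.3/290 = 1.12862
NF = 10 log₁₀(1.12862) = 0.525 dB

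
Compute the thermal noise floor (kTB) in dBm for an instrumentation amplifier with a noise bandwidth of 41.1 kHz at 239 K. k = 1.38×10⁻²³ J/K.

−128.7 dBm

P_n = kTB = 1.38×10⁻²³ × 239 × 4.11×10⁴ = 1.36×10⁻¹⁶ W
In dBm: 10 log₁₀(1.36×10⁻¹⁶ / 10⁻³) = −128.7 dBm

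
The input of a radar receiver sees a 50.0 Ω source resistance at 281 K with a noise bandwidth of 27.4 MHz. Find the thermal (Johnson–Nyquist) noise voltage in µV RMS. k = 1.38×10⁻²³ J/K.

4.61 µV

V_n = √(4kTRB)
4kTRB = 4 × 1.38×10⁻²³ × 281 × 5.00×10¹ × 2.74×10⁷ = 2.13×10⁻¹¹ V²
V_n = √(2.13×10⁻¹¹) = 4.61×10⁻⁶ V = 4.61 µV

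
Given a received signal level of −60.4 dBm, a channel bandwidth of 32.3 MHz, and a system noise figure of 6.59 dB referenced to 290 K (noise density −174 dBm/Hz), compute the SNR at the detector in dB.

31.9 dB

Noise floor: N = −174 + 10 log₁₀(B) + NF
10 log₁₀(3.23×10⁷) = 75.09 dB
N = −174 + 75.09 + 6.59 = −92.32 dBm
SNR = P_sig − N = −60.4 − (−92.32) = 31.92 dB → 31.9 dB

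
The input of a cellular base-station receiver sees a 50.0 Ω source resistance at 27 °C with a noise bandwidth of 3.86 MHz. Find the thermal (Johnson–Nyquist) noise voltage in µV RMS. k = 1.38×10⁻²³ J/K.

T = 27 °C + 273.15 = 300.15 K
V_n = √(4kTRB)
4kTRB = 4 × 1.38×10⁻²³ × 300.15 × 5.00×10¹ × 3.86×10⁶ = 3.20×10⁻¹² V²
V_n = √(3.20×10⁻¹²) = 1.79×10⁻⁶ V = 1.79 µV

1.79 µV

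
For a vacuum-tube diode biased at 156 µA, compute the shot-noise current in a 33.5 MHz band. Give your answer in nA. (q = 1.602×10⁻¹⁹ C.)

I_n = √(2qI·B)
2qI·B = 2 × 1.602×10⁻¹⁹ × 1.56×10⁻⁴ × 3.35×10⁷ = 1.67×10⁻¹⁵ A²
I_n = √(1.67×10⁻¹⁵) = 4.09×10⁻⁸ A = 40.9 nA

40.9 nA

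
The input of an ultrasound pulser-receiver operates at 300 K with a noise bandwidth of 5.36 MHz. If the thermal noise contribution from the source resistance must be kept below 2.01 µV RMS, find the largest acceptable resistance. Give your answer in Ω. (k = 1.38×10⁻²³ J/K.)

45.5 Ω

Johnson–Nyquist: V_n = √(4kTRB) ⇒ R = V_n² / (4kTB)
4kTB = 4 × 1.38×10⁻²³ × 300 × 5.36×10⁶ = 8.88×10⁻¹⁴
R = (2.01×10⁻⁶)² / 8.88×10⁻¹⁴ = 4.55×10¹ Ω = 45.5 Ω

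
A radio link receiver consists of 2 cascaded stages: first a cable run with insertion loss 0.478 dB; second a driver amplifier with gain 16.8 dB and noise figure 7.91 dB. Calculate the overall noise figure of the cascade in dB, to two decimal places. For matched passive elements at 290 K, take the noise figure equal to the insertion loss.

8.39 dB

Convert to linear (a loss of L dB is a gain of −L dB): F_i = 10^(NF_i/10), G_i = 10^(G_i,dB/10)
  Stage 1: F_1 = 10^(0.478/10) = 1.116, G_1 = 10^(−0.478/10) = 0.8958
  Stage 2: F_2 = 10^(7.91/10) = 6.180, G_2 = 10^(16.8/10) = 47.86
Friis cascade:
  F = 1.116 + (6.180 − 1)/0.8958 = 6.899
NF = 10 log₁₀(6.899) = 8.39 dB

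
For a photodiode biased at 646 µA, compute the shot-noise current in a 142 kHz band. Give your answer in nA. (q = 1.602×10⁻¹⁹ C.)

5.42 nA

I_n = √(2qI·B)
2qI·B = 2 × 1.602×10⁻¹⁹ × 6.46×10⁻⁴ × 1.42×10⁵ = 2.94×10⁻¹⁷ A²
I_n = √(2.94×10⁻¹⁷) = 5.42×10⁻⁹ A = 5.42 nA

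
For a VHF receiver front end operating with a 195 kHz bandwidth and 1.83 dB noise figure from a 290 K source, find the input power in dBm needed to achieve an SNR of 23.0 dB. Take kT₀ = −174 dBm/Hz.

Sensitivity = −174 + 10 log₁₀(B) + NF + SNR_min
= −174 + 52.9 + 1.83 + 23.0
= −96.27 dBm → −96.3 dBm

−96.3 dBm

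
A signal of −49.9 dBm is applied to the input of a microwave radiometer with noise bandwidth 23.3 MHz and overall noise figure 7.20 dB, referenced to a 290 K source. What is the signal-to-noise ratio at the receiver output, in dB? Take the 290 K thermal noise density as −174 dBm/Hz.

43.2 dB

Noise floor: N = −174 + 10 log₁₀(B) + NF
10 log₁₀(2.33×10⁷) = 73.67 dB
N = −174 + 73.67 + 7.20 = −93.13 dBm
SNR = P_sig − N = −49.9 − (−93.13) = 43.23 dB → 43.2 dB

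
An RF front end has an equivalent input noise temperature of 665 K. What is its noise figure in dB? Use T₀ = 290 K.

F = 1 + T_e/T₀ = 1 + 665/290 = 3.2931
NF = 10 log₁₀(3.2931) = 5.18 dB

5.18 dB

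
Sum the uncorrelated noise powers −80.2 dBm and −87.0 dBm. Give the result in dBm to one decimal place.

Convert to linear, add, convert back:
P₁ = 9.55×10⁻¹² W, P₂ = 2.00×10⁻¹² W
P_tot = 1.15×10⁻¹¹ W → 10 log₁₀(P_tot / 10⁻³) = −79.4 dBm

−79.4 dBm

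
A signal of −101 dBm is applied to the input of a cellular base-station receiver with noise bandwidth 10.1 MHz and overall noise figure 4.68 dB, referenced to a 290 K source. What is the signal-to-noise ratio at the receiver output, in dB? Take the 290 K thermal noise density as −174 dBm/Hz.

Noise floor: N = −174 + 10 log₁₀(B) + NF
10 log₁₀(1.01×10⁷) = 70.04 dB
N = −174 + 70.04 + 4.68 = −99.28 dBm
SNR = P_sig − N = −101 − (−99.28) = −1.72 dB → −1.7 dB

−1.7 dB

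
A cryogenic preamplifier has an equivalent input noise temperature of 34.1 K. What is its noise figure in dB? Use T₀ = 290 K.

0.483 dB

F = 1 + T_e/T₀ = 1 + 34.1/290 = 1.11759
NF = 10 log₁₀(1.11759) = 0.483 dB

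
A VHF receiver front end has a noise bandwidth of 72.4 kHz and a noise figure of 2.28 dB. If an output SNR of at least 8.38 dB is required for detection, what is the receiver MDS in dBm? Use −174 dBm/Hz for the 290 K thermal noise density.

−114.7 dBm

Sensitivity = −174 + 10 log₁₀(B) + NF + SNR_min
= −174 + 48.6 + 2.28 + 8.38
= −114.74 dBm → −114.7 dBm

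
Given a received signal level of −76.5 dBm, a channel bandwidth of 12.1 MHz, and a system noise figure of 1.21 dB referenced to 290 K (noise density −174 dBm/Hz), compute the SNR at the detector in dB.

Noise floor: N = −174 + 10 log₁₀(B) + NF
10 log₁₀(1.21×10⁷) = 70.83 dB
N = −174 + 70.83 + 1.21 = −101.96 dBm
SNR = P_sig − N = −76.5 − (−101.96) = 25.46 dB → 25.5 dB

25.5 dB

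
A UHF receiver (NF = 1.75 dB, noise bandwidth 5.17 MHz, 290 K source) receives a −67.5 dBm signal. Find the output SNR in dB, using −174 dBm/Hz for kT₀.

37.6 dB

Noise floor: N = −174 + 10 log₁₀(B) + NF
10 log₁₀(5.17×10⁶) = 67.13 dB
N = −174 + 67.13 + 1.75 = −105.12 dBm
SNR = P_sig − N = −67.5 − (−105.12) = 37.62 dB → 37.6 dB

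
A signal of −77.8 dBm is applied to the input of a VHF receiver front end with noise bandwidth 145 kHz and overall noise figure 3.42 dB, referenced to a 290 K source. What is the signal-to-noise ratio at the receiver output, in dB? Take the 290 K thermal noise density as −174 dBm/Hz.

Noise floor: N = −174 + 10 log₁₀(B) + NF
10 log₁₀(1.45×10⁵) = 51.61 dB
N = −174 + 51.61 + 3.42 = −118.97 dBm
SNR = P_sig − N = −77.8 − (−118.97) = 41.17 dB → 41.2 dB

41.2 dB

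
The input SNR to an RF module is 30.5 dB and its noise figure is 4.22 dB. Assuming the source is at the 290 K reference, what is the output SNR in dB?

26.28 dB

By definition F = SNR_in/SNR_out, so in dB: SNR_out = SNR_in − NF
SNR_out = 30.5 − 4.22 = 26.28 dB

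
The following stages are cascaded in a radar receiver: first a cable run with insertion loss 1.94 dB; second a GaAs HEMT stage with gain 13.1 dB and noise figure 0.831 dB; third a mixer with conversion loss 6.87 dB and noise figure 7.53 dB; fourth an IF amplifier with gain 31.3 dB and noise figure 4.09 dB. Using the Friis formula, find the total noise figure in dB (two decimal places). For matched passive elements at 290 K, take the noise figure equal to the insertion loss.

Convert to linear (a loss of L dB is a gain of −L dB): F_i = 10^(NF_i/10), G_i = 10^(G_i,dB/10)
  Stage 1: F_1 = 10^(1.94/10) = 1.563, G_1 = 10^(−1.94/10) = 0.6397
  Stage 2: F_2 = 10^(0.831/10) = 1.211, G_2 = 10^(13.1/10) = 20.42
  Stage 3: F_3 = 10^(7.53/10) = 5.662, G_3 = 10^(−6.87/10) = 0.2056
  Stage 4: F_4 = 10^(4.09/10) = 2.564, G_4 = 10^(31.3/10) = 1349
Friis cascade:
  F = 1.563 + (1.211 − 1)/0.6397 + (5.662 − 1)/13.06 + (2.564 − 1)/2.685 = 2.832
NF = 10 log₁₀(2.832) = 4.52 dB

4.52 dB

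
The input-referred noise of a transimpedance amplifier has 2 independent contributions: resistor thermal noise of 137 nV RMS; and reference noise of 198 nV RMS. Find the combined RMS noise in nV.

Uncorrelated sources add in power (mean-square): V_tot = √(ΣV_i²)
V_tot = √[(1.37×10⁻⁷)² + (1.98×10⁻⁷)²] = 2.41×10⁻⁷ V = 241 nV

241 nV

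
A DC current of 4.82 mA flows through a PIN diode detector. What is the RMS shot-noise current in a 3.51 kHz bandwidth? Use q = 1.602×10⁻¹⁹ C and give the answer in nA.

2.33 nA

I_n = √(2qI·B)
2qI·B = 2 × 1.602×10⁻¹⁹ × 4.82×10⁻³ × 3.51×10³ = 5.42×10⁻¹⁸ A²
I_n = √(5.42×10⁻¹⁸) = 2.33×10⁻⁹ A = 2.33 nA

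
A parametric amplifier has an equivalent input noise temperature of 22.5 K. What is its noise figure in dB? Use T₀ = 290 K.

0.325 dB

F = 1 + T_e/T₀ = 1 + 22.5/290 = 1.07759
NF = 10 log₁₀(1.07759) = 0.325 dB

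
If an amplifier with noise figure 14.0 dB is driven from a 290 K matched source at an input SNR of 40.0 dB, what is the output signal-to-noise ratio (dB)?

By definition F = SNR_in/SNR_out, so in dB: SNR_out = SNR_in − NF
SNR_out = 40.0 − 14.0 = 26.0 dB

26.0 dB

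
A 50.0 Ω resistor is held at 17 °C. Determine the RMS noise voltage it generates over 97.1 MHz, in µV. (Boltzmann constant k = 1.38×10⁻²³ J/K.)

8.82 µV

T = 17 °C + 273.15 = 290.15 K
V_n = √(4kTRB)
4kTRB = 4 × 1.38×10⁻²³ × 290.15 × 5.00×10¹ × 9.71×10⁷ = 7.78×10⁻¹¹ V²
V_n = √(7.78×10⁻¹¹) = 8.82×10⁻⁶ V = 8.82 µV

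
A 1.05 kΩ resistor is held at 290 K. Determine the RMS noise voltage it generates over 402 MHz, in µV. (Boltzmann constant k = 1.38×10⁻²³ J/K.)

V_n = √(4kTRB)
4kTRB = 4 × 1.38×10⁻²³ × 290 × 1.05×10³ × 4.02×10⁸ = 6.76×10⁻⁹ V²
V_n = √(6.76×10⁻⁹) = 8.22×10⁻⁵ V = 82.2 µV

82.2 µV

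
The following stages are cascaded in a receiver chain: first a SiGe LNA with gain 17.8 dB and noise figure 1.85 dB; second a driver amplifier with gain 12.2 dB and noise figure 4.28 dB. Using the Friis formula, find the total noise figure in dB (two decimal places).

Convert to linear (a loss of L dB is a gain of −L dB): F_i = 10^(NF_i/10), G_i = 10^(G_i,dB/10)
  Stage 1: F_1 = 10^(1.85/10) = 1.531, G_1 = 10^(17.8/10) = 60.26
  Stage 2: F_2 = 10^(4.28/10) = 2.679, G_2 = 10^(12.2/10) = 16.60
Friis cascade:
  F = 1.531 + (2.679 − 1)/60.26 = 1.559
NF = 10 log₁₀(1.559) = 1.93 dB

1.93 dB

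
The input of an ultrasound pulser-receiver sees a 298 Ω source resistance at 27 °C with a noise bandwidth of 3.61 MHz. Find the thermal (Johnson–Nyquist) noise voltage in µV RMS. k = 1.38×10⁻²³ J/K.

4.22 µV

T = 27 °C + 273.15 = 300.15 K
V_n = √(4kTRB)
4kTRB = 4 × 1.38×10⁻²³ × 300.15 × 2.98×10² × 3.61×10⁶ = 1.78×10⁻¹¹ V²
V_n = √(1.78×10⁻¹¹) = 4.22×10⁻⁶ V = 4.22 µV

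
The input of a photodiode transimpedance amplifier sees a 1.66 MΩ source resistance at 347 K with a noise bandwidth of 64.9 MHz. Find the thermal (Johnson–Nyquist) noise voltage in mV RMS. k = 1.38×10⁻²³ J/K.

1.44 mV

V_n = √(4kTRB)
4kTRB = 4 × 1.38×10⁻²³ × 347 × 1.66×10⁶ × 6.49×10⁷ = 2.06×10⁻⁶ V²
V_n = √(2.06×10⁻⁶) = 1.44×10⁻³ V = 1.44 mV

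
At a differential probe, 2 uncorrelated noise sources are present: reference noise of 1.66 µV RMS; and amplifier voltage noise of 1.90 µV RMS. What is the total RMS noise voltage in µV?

Uncorrelated sources add in power (mean-square): V_tot = √(ΣV_i²)
V_tot = √[(1.66×10⁻⁶)² + (1.90×10⁻⁶)²] = 2.52×10⁻⁶ V = 2.52 µV

2.52 µV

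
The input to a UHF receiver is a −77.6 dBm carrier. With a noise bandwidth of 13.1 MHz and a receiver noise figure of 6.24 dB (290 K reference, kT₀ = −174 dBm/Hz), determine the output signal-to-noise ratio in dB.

Noise floor: N = −174 + 10 log₁₀(B) + NF
10 log₁₀(1.31×10⁷) = 71.17 dB
N = −174 + 71.17 + 6.24 = −96.59 dBm
SNR = P_sig − N = −77.6 − (−96.59) = 18.99 dB → 19.0 dB

19.0 dB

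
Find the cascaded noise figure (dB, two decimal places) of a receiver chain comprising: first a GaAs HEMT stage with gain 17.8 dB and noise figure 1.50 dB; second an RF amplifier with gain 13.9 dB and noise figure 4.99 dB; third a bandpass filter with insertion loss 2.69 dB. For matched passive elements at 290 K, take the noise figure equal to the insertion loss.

1.61 dB

Convert to linear (a loss of L dB is a gain of −L dB): F_i = 10^(NF_i/10), G_i = 10^(G_i,dB/10)
  Stage 1: F_1 = 10^(1.50/10) = 1.413, G_1 = 10^(17.8/10) = 60.26
  Stage 2: F_2 = 10^(4.99/10) = 3.155, G_2 = 10^(13.9/10) = 24.55
  Stage 3: F_3 = 10^(2.69/10) = 1.858, G_3 = 10^(−2.69/10) = 0.5383
Friis cascade:
  F = 1.413 + (3.155 − 1)/60.26 + (1.858 − 1)/1479 = 1.449
NF = 10 log₁₀(1.449) = 1.61 dB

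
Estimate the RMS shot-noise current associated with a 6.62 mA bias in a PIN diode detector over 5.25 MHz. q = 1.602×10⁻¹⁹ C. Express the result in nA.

106 nA

I_n = √(2qI·B)
2qI·B = 2 × 1.602×10⁻¹⁹ × 6.62×10⁻³ × 5.25×10⁶ = 1.11×10⁻¹⁴ A²
I_n = √(1.11×10⁻¹⁴) = 1.06×10⁻⁷ A = 106 nA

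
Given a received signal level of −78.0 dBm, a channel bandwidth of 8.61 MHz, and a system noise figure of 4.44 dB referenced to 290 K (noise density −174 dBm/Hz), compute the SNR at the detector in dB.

22.2 dB

Noise floor: N = −174 + 10 log₁₀(B) + NF
10 log₁₀(8.61×10⁶) = 69.35 dB
N = −174 + 69.35 + 4.44 = −100.21 dBm
SNR = P_sig − N = −78.0 − (−100.21) = 22.21 dB → 22.2 dB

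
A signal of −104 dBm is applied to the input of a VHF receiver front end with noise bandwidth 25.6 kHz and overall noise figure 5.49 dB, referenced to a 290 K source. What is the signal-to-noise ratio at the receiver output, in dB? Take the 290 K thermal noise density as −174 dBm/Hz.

20.4 dB

Noise floor: N = −174 + 10 log₁₀(B) + NF
10 log₁₀(2.56×10⁴) = 44.08 dB
N = −174 + 44.08 + 5.49 = −124.43 dBm
SNR = P_sig − N = −104 − (−124.43) = 20.43 dB → 20.4 dB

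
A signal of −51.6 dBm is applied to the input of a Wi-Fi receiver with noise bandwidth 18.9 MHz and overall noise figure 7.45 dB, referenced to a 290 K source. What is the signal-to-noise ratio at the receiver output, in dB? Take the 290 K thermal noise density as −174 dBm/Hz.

42.2 dB

Noise floor: N = −174 + 10 log₁₀(B) + NF
10 log₁₀(1.89×10⁷) = 72.76 dB
N = −174 + 72.76 + 7.45 = −93.79 dBm
SNR = P_sig − N = −51.6 − (−93.79) = 42.19 dB → 42.2 dB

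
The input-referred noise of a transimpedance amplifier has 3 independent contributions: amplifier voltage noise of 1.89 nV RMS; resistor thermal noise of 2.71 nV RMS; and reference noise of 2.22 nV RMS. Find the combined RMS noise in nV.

3.98 nV

Uncorrelated sources add in power (mean-square): V_tot = √(ΣV_i²)
V_tot = √[(1.89×10⁻⁹)² + (2.71×10⁻⁹)² + (2.22×10⁻⁹)²] = 3.98×10⁻⁹ V = 3.98 nV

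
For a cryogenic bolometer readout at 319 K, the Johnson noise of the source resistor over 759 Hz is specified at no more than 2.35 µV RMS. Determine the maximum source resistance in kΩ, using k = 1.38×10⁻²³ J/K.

Johnson–Nyquist: V_n = √(4kTRB) ⇒ R = V_n² / (4kTB)
4kTB = 4 × 1.38×10⁻²³ × 319 × 7.59×10² = 1.34×10⁻¹⁷
R = (2.35×10⁻⁶)² / 1.34×10⁻¹⁷ = 4.13×10⁵ Ω = 413 kΩ

413 kΩ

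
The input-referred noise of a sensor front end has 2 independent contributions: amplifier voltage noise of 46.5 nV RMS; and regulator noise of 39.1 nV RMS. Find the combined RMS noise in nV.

60.8 nV

Uncorrelated sources add in power (mean-square): V_tot = √(ΣV_i²)
V_tot = √[(4.65×10⁻⁸)² + (3.91×10⁻⁸)²] = 6.08×10⁻⁸ V = 60.8 nV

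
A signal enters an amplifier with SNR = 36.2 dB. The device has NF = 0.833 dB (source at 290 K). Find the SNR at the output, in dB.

35.367 dB

By definition F = SNR_in/SNR_out, so in dB: SNR_out = SNR_in − NF
SNR_out = 36.2 − 0.833 = 35.367 dB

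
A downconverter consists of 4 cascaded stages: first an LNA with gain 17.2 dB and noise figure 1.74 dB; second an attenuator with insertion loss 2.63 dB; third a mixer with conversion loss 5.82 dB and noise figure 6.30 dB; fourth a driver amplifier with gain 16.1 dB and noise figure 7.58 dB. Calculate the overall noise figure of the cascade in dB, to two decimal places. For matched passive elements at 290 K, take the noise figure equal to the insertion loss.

3.53 dB

Convert to linear (a loss of L dB is a gain of −L dB): F_i = 10^(NF_i/10), G_i = 10^(G_i,dB/10)
  Stage 1: F_1 = 10^(1.74/10) = 1.493, G_1 = 10^(17.2/10) = 52.48
  Stage 2: F_2 = 10^(2.63/10) = 1.832, G_2 = 10^(−2.63/10) = 0.5458
  Stage 3: F_3 = 10^(6.30/10) = 4.266, G_3 = 10^(−5.82/10) = 0.2618
  Stage 4: F_4 = 10^(7.58/10) = 5.728, G_4 = 10^(16.1/10) = 40.74
Friis cascade:
  F = 1.493 + (1.832 − 1)/52.48 + (4.266 − 1)/28.64 + (5.728 − 1)/7.499 = 2.253
NF = 10 log₁₀(2.253) = 3.53 dB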